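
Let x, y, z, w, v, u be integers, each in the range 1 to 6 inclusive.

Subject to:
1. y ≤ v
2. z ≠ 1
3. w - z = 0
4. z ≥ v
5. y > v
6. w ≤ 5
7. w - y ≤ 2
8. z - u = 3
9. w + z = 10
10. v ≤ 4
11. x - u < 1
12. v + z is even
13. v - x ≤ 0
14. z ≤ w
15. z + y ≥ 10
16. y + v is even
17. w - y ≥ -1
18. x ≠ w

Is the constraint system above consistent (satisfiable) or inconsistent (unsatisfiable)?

From constraints 6 and 14: z ≤ w ≤ 5. From constraints 1 and 10: y ≤ v ≤ 4. Hence z + y ≤ 9. But constraint 15 requires z + y ≥ 10, and 10 > 9. Contradiction.

Unsatisfiable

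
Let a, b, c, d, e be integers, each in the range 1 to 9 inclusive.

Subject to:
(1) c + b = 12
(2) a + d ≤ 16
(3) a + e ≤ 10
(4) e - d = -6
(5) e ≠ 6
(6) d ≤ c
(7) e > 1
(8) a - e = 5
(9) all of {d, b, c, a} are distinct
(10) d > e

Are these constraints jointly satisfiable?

One satisfying assignment is a = 7, b = 3, c = 9, d = 8, e = 2.
For the less obvious constraints — constraint 1: c + b = 12; constraint 2: a + d = 15; constraint 3: a + e = 9 — and the others hold by inspection.

Satisfiable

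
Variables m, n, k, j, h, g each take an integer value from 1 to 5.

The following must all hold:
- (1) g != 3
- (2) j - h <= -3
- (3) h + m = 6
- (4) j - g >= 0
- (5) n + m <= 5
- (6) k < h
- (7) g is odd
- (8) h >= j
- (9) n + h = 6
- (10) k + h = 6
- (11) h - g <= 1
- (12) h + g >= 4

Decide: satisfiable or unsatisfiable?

Constraints 2, 4, and 11 give h − j ≥ 3, j − g ≥ 0, g − h ≥ -1.
Adding all 3 inequalities: the left sides telescope to 0, and the right sides sum to 3 + 0 + (-1) = 2. So 0 ≥ 2, which is false.

Unsatisfiable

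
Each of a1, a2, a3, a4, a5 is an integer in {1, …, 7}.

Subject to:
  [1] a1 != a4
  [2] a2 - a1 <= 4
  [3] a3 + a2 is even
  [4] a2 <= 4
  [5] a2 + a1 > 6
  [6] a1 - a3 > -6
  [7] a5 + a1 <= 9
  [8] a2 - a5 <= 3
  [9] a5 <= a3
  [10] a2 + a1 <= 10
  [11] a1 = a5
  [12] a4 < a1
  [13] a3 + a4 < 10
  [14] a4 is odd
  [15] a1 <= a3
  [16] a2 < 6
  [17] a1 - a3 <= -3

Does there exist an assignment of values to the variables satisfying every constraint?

Satisfiable

Setting (a1, a2, a3, a4, a5) = (3, 4, 6, 1, 3) satisfies everything: constraint 2: a2 - a1 = 1; constraint 5: a2 + a1 = 7; constraint 6: a1 - a3 = -3, and the others follow.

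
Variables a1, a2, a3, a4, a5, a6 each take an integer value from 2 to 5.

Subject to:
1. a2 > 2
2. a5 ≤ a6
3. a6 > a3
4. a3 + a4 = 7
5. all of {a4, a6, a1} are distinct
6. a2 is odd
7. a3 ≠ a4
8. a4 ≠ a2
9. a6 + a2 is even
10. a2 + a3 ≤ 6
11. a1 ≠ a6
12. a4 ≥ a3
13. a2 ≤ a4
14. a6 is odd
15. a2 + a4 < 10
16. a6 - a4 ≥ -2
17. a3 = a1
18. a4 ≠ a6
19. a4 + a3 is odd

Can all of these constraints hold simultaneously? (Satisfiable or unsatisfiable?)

Satisfiable

The assignment a1 = 3, a2 = 3, a3 = 3, a4 = 4, a5 = 5, a6 = 5 works:
  constraint 4 holds since a3 + a4 = 7.
  constraint 10 holds since a2 + a3 = 6.
  constraint 15 holds since a2 + a4 = 7.
The rest check out directly.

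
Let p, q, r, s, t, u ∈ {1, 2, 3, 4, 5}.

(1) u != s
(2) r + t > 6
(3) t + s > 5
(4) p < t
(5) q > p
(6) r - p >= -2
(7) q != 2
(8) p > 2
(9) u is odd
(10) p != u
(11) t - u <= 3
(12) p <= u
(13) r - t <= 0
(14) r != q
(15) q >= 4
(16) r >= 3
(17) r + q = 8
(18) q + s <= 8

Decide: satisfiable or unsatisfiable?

Satisfiable

Take p = 3, q = 5, r = 3, s = 3, t = 5, u = 5. Then constraint 2: r + t = 8; constraint 3: t + s = 8, and every other listed constraint is also met.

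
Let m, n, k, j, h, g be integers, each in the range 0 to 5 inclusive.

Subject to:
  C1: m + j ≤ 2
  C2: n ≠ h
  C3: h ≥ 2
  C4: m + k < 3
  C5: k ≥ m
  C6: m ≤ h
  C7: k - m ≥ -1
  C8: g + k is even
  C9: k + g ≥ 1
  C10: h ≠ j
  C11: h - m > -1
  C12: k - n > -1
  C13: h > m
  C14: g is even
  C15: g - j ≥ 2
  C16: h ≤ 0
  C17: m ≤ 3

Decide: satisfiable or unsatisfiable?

Unsatisfiable

From constraint 3: h ≥ 2. From constraint 16: h ≤ 0. But 0 < 2, so no value of h works.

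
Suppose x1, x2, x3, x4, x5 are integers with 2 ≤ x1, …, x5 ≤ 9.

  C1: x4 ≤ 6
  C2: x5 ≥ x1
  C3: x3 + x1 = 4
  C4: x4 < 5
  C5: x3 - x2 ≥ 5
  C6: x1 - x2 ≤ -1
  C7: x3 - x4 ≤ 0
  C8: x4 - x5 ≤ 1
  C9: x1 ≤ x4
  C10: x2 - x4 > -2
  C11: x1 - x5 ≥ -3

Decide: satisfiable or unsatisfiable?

Constraints 5, 6, 7, 8, and 11 give x1 − x5 ≥ -3, x5 − x4 ≥ -1, x4 − x3 ≥ 0, x3 − x2 ≥ 5, x2 − x1 ≥ 1.
Adding all 5 inequalities: the left sides telescope to 0, and the right sides sum to (-3) + (-1) + 0 + 5 + 1 = 2. So 0 ≥ 2, which is false.

Unsatisfiable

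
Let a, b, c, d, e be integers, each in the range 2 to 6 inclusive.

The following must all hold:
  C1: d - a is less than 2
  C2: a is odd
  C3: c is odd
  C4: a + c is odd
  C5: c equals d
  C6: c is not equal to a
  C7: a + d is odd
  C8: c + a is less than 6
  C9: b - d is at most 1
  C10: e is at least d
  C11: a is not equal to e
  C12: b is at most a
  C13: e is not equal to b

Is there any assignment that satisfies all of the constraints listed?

Constraint 2 makes a odd and constraint 3 makes c odd, so a + c must be even. Constraint 4 says a + c is odd — contradiction.

Unsatisfiable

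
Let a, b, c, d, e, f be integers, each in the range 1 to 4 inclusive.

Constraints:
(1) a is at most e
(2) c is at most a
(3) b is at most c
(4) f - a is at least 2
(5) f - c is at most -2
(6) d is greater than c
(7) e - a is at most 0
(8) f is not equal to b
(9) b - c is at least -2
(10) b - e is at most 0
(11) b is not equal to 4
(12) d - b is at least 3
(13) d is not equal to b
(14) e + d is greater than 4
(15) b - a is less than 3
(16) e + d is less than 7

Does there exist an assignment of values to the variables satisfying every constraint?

Unsatisfiable

Constraints 4, 5, 7, 9, and 10 give b − c ≥ -2, c − f ≥ 2, f − a ≥ 2, a − e ≥ 0, e − b ≥ 0.
Adding all 5 inequalities: the left sides telescope to 0, and the right sides sum to (-2) + 2 + 2 + 0 + 0 = 2. So 0 ≥ 2, which is false.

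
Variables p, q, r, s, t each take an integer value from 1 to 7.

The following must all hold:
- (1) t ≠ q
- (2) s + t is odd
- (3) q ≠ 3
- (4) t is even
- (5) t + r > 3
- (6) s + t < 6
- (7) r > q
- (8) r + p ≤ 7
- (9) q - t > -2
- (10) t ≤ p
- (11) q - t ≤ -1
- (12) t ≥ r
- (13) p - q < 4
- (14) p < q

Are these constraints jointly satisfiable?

Constraints 7, 10, 12, and 14 give q < r, r ≤ t, t ≤ p, p < q. Chaining: q < r ≤ t ≤ p < q, which forces q < q — impossible.

Unsatisfiable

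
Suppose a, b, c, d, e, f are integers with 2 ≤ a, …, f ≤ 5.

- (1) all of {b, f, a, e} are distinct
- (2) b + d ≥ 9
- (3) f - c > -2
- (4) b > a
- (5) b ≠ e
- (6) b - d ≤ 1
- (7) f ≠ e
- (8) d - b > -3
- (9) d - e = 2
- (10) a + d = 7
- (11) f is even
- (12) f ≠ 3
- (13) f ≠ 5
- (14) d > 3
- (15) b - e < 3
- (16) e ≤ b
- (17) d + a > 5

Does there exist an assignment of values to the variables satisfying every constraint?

Try a = 2, b = 5, c = 5, d = 5, e = 3, f = 4.
Check constraint 2: b + d = 10; constraint 3: f - c = -1. The remaining constraints are straightforward to verify.

Satisfiable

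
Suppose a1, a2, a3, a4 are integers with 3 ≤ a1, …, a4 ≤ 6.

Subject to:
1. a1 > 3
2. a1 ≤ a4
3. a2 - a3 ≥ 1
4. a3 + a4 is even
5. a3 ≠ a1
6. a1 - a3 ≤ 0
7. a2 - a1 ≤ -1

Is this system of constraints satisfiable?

Unsatisfiable

Constraints 3, 6, and 7 give a3 − a1 ≥ 0, a1 − a2 ≥ 1, a2 − a3 ≥ 1.
Adding all 3 inequalities: the left sides telescope to 0, and the right sides sum to 0 + 1 + 1 = 2. So 0 ≥ 2, which is false.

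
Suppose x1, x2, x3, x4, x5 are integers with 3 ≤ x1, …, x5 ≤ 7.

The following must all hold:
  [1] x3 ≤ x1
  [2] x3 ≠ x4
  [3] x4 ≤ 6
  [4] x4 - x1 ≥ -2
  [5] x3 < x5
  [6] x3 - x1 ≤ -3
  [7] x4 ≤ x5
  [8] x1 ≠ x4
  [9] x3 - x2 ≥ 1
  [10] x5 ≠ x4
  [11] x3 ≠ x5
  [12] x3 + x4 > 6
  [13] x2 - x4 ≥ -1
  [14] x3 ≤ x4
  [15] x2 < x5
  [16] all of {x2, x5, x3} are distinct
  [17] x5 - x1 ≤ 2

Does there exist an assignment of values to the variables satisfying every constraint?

Constraints 4, 6, 9, and 13 give x1 − x3 ≥ 3, x3 − x2 ≥ 1, x2 − x4 ≥ -1, x4 − x1 ≥ -2.
Adding all 4 inequalities: the left sides telescope to 0, and the right sides sum to 3 + 1 + (-1) + (-2) = 1. So 0 ≥ 1, which is false.

Unsatisfiable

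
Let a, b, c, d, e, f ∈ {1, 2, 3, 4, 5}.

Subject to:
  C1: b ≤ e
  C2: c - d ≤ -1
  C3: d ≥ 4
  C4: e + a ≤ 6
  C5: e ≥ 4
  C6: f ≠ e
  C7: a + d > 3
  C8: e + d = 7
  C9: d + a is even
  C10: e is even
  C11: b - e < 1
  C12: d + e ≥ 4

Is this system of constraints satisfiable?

Unsatisfiable

From constraint 5: e ≥ 4. From constraint 3: d ≥ 4. Hence e + d ≥ 8. But constraint 8 requires e + d = 7, and 7 < 8. Contradiction.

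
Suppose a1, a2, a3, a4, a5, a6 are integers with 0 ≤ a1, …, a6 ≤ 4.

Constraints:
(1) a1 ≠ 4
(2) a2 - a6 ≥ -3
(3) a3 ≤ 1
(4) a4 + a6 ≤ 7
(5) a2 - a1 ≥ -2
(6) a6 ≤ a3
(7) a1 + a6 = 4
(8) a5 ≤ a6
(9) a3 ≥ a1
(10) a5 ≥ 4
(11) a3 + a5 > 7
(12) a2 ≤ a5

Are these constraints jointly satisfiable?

Unsatisfiable

From constraints 8 and 10: a6 ≥ a5 and a5 ≥ 4, so a6 ≥ 4. From constraints 3 and 6: a6 ≤ a3 and a3 ≤ 1, so a6 ≤ 1. But 1 < 4, so no value of a6 works.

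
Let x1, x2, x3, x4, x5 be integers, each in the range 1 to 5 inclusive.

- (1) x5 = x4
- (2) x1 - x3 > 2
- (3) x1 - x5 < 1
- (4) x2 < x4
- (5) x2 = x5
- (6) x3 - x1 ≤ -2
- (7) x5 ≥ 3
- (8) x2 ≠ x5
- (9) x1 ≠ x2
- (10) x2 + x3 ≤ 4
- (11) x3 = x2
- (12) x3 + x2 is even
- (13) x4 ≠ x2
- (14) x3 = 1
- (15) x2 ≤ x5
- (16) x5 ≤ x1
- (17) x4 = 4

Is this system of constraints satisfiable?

Constraint 14 fixes x3 = 1 and constraint 17 fixes x4 = 4. Constraints 1, 5, and 11 give x3 = x2 = x5 = x4, so x3 = x4. But 1 ≠ 4 — contradiction.

Unsatisfiable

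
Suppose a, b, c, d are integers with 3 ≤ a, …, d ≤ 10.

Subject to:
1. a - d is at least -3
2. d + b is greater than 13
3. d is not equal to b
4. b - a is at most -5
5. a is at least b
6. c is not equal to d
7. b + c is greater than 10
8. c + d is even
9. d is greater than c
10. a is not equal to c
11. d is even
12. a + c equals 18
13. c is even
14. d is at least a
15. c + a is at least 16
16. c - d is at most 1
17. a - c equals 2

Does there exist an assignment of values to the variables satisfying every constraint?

Satisfiable

Take a = 10, b = 4, c = 8, d = 10. Then constraint 1: a - d = 0; constraint 2: d + b = 14; constraint 4: b - a = -6, and every other listed constraint is also met.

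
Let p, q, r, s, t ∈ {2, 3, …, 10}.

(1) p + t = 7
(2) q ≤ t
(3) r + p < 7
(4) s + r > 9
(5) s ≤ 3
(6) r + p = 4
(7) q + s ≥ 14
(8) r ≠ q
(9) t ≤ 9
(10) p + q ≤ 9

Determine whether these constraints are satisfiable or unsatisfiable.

Unsatisfiable

From constraints 2 and 9: q ≤ t ≤ 9. From constraint 5: s ≤ 3. Hence q + s ≤ 12. But constraint 7 requires q + s ≥ 14, and 14 > 12. Contradiction.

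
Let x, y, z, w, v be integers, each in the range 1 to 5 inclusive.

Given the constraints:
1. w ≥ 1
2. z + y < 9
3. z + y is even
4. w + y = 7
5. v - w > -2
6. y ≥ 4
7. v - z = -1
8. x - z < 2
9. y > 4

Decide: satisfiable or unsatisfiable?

The assignment x = 3, y = 5, z = 3, w = 2, v = 2 works:
  constraint 2 holds since z + y = 8.
  constraint 4 holds since w + y = 7.
  constraint 5 holds since v - w = 0.
The rest check out directly.

Satisfiable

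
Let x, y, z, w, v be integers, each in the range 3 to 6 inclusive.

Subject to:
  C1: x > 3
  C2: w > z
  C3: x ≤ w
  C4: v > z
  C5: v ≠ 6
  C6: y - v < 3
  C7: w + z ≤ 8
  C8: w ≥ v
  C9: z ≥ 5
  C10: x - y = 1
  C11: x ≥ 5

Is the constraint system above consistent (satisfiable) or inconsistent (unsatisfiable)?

From constraints 3 and 11: w ≥ x ≥ 5. From constraint 9: z ≥ 5. Hence w + z ≥ 10. But constraint 7 requires w + z ≤ 8, and 8 < 10. Contradiction.

Unsatisfiable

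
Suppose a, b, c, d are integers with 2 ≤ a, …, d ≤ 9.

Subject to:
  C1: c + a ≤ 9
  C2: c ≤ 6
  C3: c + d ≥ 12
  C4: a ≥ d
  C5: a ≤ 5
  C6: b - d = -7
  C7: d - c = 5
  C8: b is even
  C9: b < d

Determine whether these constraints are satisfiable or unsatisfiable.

Unsatisfiable

From constraint 2: c ≤ 6. From constraints 4 and 5: d ≤ a ≤ 5. Hence c + d ≤ 11. But constraint 3 requires c + d ≥ 12, and 12 > 11. Contradiction.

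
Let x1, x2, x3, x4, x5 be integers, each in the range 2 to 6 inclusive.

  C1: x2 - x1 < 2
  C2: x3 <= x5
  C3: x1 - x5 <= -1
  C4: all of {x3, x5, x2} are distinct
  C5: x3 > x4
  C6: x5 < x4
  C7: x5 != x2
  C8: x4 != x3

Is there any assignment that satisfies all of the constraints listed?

Constraints 2, 5, and 6 give x4 < x3, x3 ≤ x5, x5 < x4. Chaining: x4 < x3 ≤ x5 < x4, which forces x4 < x4 — impossible.

Unsatisfiable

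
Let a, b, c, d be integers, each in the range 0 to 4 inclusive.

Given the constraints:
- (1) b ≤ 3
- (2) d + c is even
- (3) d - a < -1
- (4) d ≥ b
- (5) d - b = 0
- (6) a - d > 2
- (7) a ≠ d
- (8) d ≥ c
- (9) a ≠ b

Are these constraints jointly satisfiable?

Satisfiable

Try a = 4, b = 0, c = 0, d = 0.
Check constraint 3: d - a = -4; constraint 5: d - b = 0. The remaining constraints are straightforward to verify.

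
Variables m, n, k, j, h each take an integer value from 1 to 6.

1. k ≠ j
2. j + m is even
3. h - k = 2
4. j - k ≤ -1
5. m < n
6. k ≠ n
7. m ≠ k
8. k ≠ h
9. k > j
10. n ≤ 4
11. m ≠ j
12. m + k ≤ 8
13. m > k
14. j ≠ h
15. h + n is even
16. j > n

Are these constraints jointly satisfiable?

Constraints 5, 9, 13, and 16 give n < j, j < k, k < m, m < n. Chaining: n < j < k < m < n, which forces n < n — impossible.

Unsatisfiable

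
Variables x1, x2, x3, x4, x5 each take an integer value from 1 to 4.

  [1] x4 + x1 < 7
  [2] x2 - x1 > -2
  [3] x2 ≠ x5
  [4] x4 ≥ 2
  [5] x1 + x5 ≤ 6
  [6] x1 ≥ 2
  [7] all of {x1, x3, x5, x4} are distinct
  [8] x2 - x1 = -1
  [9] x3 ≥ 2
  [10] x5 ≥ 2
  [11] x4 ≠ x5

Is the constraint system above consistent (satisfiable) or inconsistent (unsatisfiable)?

Constraints 4, 6, 9, and 10 confine each of x1, x3, x5, x4 to the 3 values {2, …, 4} (the domain already gives each ≤ 4).
Constraint 7 requires all 4 of them to be distinct, but only 3 values are available — impossible by the pigeonhole principle.

Unsatisfiable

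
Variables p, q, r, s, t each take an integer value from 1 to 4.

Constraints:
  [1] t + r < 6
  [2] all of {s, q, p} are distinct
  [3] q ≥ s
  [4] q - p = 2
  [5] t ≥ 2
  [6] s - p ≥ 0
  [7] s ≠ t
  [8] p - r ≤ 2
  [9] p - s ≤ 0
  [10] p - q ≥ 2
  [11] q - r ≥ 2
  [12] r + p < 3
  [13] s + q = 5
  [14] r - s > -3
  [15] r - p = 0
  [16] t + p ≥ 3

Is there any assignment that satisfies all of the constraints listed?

Constraints 8, 10, and 11 give q − r ≥ 2, r − p ≥ -2, p − q ≥ 2.
Adding all 3 inequalities: the left sides telescope to 0, and the right sides sum to 2 + (-2) + 2 = 2. So 0 ≥ 2, which is false.

Unsatisfiable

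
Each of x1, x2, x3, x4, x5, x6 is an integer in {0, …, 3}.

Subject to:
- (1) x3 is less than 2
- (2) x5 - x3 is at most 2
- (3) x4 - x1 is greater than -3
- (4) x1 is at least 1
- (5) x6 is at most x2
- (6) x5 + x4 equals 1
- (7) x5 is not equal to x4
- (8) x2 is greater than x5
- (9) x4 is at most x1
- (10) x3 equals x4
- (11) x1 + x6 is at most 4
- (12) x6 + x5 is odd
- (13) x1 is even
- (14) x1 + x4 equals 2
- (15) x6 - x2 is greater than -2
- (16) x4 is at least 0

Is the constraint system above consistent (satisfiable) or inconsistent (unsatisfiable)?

The assignment x1 = 2, x2 = 2, x3 = 0, x4 = 0, x5 = 1, x6 = 2 works:
  constraint 2 holds since x5 - x3 = 1.
  constraint 3 holds since x4 - x1 = -2.
  constraint 6 holds since x5 + x4 = 1.
The rest check out directly.

Satisfiable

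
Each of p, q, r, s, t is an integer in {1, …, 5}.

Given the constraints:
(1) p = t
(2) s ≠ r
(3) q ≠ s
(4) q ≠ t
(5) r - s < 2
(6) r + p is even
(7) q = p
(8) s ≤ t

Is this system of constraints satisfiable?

Unsatisfiable

From constraints 1 and 7, q = p = t, so q = t. But constraint 4 says q ≠ t. Contradiction.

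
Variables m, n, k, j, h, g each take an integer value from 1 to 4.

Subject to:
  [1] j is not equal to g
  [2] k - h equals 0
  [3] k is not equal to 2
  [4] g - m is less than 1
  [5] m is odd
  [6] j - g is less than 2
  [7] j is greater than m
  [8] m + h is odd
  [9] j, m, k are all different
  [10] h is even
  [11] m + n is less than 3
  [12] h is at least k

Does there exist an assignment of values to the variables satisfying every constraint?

Satisfiable

Try m = 1, n = 1, k = 4, j = 2, h = 4, g = 1.
Check constraint 2: k - h = 0; constraint 4: g - m = 0. The remaining constraints are straightforward to verify.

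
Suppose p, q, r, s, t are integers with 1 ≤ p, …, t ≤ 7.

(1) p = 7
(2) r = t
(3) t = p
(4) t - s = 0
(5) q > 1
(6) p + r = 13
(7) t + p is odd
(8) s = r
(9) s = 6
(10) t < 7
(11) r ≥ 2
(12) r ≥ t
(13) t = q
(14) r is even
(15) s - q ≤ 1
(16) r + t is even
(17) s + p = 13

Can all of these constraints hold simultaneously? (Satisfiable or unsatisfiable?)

Constraint 9 fixes s = 6 and constraint 1 fixes p = 7. Constraints 2, 3, and 8 give s = r = t = p, so s = p. But 6 ≠ 7 — contradiction.

Unsatisfiable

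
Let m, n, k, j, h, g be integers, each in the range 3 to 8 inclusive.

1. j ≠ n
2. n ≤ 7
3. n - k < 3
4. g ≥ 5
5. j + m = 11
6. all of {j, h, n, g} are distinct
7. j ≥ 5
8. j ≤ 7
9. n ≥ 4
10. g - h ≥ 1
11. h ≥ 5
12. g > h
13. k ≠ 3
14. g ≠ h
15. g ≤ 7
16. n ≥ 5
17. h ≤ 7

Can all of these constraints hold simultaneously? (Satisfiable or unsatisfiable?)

Unsatisfiable

Constraints 2, 4, 7, 8, 11, 15, 16, and 17 confine each of j, h, n, g to the 3 values {5, …, 7}.
Constraint 6 requires all 4 of them to be distinct, but only 3 values are available — impossible by the pigeonhole principle.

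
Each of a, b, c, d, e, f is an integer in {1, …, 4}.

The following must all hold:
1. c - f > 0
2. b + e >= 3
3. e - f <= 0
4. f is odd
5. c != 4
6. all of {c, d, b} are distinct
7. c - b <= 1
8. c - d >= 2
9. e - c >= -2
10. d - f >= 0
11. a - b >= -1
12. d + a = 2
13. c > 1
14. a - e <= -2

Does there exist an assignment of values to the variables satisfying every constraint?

Constraints 3, 7, 8, 10, 11, and 14 give e − a ≥ 2, a − b ≥ -1, b − c ≥ -1, c − d ≥ 2, d − f ≥ 0, f − e ≥ 0.
Adding all 6 inequalities: the left sides telescope to 0, and the right sides sum to 2 + (-1) + (-1) + 2 + 0 + 0 = 2. So 0 ≥ 2, which is false.

Unsatisfiable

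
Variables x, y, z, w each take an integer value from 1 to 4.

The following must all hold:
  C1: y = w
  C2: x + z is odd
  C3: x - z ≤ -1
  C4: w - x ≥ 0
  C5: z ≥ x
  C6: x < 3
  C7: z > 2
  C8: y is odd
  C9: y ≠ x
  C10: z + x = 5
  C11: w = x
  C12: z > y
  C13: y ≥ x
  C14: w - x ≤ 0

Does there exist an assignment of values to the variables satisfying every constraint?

Unsatisfiable

From constraints 1 and 11, y = w = x, so y = x. But constraint 9 says y ≠ x. Contradiction.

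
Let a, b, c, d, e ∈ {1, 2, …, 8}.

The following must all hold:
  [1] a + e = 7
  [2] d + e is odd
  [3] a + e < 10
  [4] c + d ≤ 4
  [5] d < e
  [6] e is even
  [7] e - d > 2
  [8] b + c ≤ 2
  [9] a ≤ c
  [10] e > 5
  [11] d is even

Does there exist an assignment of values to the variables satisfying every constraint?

Unsatisfiable

Constraint 11 makes d even and constraint 6 makes e even, so d + e must be even. Constraint 2 says d + e is odd — contradiction.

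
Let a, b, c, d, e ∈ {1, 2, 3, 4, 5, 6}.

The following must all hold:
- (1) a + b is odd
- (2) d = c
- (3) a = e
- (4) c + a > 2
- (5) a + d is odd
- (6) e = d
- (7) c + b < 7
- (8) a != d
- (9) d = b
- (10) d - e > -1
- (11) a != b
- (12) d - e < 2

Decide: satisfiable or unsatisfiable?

From constraints 3, 6, and 9, a = e = d = b, so a = b. But constraint 11 says a ≠ b. Contradiction.

Unsatisfiable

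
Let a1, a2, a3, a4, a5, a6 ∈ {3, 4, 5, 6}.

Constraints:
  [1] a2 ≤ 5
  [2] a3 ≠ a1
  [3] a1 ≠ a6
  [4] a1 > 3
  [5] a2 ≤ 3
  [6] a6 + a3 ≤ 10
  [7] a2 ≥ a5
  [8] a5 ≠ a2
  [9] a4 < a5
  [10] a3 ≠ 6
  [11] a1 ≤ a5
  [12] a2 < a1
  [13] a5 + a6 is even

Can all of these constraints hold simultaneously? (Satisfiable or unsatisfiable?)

Unsatisfiable

Constraints 7, 11, and 12 give a1 ≤ a5, a5 ≤ a2, a2 < a1. Chaining: a1 ≤ a5 ≤ a2 < a1, which forces a1 < a1 — impossible.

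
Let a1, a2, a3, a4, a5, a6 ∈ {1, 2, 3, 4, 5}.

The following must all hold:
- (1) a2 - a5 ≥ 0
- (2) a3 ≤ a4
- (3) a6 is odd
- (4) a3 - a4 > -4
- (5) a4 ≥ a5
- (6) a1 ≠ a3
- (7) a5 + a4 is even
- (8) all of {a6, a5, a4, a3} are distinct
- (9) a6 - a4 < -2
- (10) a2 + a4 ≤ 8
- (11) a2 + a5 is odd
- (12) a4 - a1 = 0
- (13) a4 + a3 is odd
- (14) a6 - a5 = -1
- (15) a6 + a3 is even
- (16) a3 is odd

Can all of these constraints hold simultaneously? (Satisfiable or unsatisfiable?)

Try a1 = 4, a2 = 3, a3 = 3, a4 = 4, a5 = 2, a6 = 1.
Check constraint 1: a2 - a5 = 1; constraint 4: a3 - a4 = -1. The remaining constraints are straightforward to verify.

Satisfiable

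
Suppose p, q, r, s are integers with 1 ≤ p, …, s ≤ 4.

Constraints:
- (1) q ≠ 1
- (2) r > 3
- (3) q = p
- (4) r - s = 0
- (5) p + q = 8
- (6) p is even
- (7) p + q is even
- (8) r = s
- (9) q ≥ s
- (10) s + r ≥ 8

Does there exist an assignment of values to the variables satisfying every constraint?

Satisfiable

One satisfying assignment is p = 4, q = 4, r = 4, s = 4.
For the less obvious constraints — constraint 4: r - s = 0; constraint 5: p + q = 8 — and the others hold by inspection.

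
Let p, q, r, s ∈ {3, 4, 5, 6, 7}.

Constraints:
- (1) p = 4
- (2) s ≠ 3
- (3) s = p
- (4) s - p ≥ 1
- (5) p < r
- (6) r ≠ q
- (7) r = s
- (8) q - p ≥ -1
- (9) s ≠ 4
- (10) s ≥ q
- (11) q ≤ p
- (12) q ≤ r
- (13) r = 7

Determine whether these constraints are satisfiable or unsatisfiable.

Unsatisfiable

Constraint 13 fixes r = 7 and constraint 1 fixes p = 4. Constraints 3 and 7 give r = s = p, so r = p. But 7 ≠ 4 — contradiction.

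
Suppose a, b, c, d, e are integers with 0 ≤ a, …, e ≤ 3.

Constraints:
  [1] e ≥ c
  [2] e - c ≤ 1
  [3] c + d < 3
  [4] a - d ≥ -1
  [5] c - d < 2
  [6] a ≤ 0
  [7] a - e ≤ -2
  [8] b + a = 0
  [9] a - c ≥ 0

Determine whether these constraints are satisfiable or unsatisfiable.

Unsatisfiable

Constraints 2, 7, and 9 give c − e ≥ -1, e − a ≥ 2, a − c ≥ 0.
Adding all 3 inequalities: the left sides telescope to 0, and the right sides sum to (-1) + 2 + 0 = 1. So 0 ≥ 1, which is false.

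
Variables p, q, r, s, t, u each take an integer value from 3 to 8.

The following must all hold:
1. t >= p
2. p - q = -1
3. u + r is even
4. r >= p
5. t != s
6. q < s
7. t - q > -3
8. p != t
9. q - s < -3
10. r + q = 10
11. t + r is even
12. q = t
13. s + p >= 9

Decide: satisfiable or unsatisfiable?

Try p = 3, q = 4, r = 6, s = 8, t = 4, u = 8.
Check constraint 2: p - q = -1; constraint 7: t - q = 0; constraint 9: q - s = -4. The remaining constraints are straightforward to verify.

Satisfiable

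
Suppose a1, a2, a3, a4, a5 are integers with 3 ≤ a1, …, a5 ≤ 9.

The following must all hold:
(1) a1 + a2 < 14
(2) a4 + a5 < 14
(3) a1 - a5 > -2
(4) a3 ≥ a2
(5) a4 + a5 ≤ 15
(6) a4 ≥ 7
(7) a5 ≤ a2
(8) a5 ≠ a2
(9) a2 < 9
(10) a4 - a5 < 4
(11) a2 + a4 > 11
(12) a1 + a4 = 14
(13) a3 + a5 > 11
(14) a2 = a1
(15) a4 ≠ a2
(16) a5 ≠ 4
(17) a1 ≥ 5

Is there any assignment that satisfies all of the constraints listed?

One satisfying assignment is a1 = 6, a2 = 6, a3 = 8, a4 = 8, a5 = 5.
For the less obvious constraints — constraint 1: a1 + a2 = 12; constraint 2: a4 + a5 = 13 — and the others hold by inspection.

Satisfiable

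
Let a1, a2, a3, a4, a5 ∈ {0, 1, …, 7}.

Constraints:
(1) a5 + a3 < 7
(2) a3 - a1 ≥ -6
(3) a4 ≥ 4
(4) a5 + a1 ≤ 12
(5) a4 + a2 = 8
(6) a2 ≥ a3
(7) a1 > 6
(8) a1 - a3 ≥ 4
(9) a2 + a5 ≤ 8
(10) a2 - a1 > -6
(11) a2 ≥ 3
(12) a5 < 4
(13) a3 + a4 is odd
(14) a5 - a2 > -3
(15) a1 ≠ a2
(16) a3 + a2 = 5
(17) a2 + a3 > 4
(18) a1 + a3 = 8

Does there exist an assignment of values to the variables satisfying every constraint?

One satisfying assignment is a1 = 7, a2 = 4, a3 = 1, a4 = 4, a5 = 3.
For the less obvious constraints — constraint 1: a5 + a3 = 4; constraint 2: a3 - a1 = -6 — and the others hold by inspection.

Satisfiable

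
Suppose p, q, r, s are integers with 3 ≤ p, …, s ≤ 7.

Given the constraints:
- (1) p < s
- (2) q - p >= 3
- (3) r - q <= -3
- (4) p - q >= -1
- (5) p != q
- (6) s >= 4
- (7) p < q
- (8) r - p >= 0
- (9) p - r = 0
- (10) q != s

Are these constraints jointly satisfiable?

Unsatisfiable

Constraints 3, 4, and 8 give q − r ≥ 3, r − p ≥ 0, p − q ≥ -1.
Adding all 3 inequalities: the left sides telescope to 0, and the right sides sum to 3 + 0 + (-1) = 2. So 0 ≥ 2, which is false.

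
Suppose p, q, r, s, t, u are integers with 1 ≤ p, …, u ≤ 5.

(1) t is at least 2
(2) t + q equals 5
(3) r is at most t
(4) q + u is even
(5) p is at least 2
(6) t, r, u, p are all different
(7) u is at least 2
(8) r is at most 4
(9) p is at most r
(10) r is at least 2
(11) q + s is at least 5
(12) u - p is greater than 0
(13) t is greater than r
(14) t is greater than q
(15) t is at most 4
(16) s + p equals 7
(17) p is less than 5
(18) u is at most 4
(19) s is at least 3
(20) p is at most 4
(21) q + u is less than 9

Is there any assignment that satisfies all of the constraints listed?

Constraints 1, 5, 7, 8, 10, 15, 18, and 20 confine each of t, r, u, p to the 3 values {2, …, 4}.
Constraint 6 requires all 4 of them to be distinct, but only 3 values are available — impossible by the pigeonhole principle.

Unsatisfiable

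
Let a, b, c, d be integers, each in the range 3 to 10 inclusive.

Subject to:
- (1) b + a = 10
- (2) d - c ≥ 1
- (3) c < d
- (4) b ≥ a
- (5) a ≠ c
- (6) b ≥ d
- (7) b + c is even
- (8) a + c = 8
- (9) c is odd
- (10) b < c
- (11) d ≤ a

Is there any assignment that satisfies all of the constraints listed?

Unsatisfiable

Constraints 3, 4, 10, and 11 give b < c, c < d, d ≤ a, a ≤ b. Chaining: b < c < d ≤ a ≤ b, which forces b < b — impossible.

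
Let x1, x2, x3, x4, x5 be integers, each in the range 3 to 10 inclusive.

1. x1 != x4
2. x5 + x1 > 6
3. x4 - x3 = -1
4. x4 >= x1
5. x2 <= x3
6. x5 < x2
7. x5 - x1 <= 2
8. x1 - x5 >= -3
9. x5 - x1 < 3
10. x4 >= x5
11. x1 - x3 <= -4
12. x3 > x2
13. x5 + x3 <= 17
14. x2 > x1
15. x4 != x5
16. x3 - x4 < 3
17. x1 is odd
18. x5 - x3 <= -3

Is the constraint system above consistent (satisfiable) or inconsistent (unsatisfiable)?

Satisfiable

Take x1 = 3, x2 = 9, x3 = 10, x4 = 9, x5 = 5. Then constraint 2: x5 + x1 = 8; constraint 3: x4 - x3 = -1, and every other listed constraint is also met.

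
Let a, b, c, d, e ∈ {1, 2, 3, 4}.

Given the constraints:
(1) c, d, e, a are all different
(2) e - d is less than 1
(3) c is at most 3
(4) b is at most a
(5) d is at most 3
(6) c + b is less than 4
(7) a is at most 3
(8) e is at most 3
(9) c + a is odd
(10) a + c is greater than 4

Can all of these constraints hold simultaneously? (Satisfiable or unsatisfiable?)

Unsatisfiable

Constraints 3, 5, 7, and 8 confine each of c, d, e, a to the 3 values {1, …, 3} (the domain already gives each ≥ 1).
Constraint 1 requires all 4 of them to be distinct, but only 3 values are available — impossible by the pigeonhole principle.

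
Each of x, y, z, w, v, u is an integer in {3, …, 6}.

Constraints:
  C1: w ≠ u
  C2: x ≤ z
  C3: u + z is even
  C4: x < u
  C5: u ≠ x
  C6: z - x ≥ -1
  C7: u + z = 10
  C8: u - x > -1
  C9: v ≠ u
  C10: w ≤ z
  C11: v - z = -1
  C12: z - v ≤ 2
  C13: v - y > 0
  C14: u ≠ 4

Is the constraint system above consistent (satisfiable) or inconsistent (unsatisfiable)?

Satisfiable

One satisfying assignment is x = 3, y = 3, z = 5, w = 4, v = 4, u = 5.
For the less obvious constraints — constraint 6: z - x = 2; constraint 7: u + z = 10; constraint 8: u - x = 2 — and the others hold by inspection.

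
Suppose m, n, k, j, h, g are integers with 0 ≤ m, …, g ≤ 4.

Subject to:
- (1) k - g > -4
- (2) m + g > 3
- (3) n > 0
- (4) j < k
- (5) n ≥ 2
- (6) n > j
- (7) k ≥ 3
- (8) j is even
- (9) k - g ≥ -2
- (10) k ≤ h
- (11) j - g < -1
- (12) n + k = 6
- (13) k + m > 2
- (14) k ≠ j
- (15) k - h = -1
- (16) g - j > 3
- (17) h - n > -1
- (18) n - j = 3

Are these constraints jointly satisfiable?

One satisfying assignment is m = 0, n = 3, k = 3, j = 0, h = 4, g = 4.
For the less obvious constraints — constraint 1: k - g = -1; constraint 2: m + g = 4; constraint 9: k - g = -1 — and the others hold by inspection.

Satisfiable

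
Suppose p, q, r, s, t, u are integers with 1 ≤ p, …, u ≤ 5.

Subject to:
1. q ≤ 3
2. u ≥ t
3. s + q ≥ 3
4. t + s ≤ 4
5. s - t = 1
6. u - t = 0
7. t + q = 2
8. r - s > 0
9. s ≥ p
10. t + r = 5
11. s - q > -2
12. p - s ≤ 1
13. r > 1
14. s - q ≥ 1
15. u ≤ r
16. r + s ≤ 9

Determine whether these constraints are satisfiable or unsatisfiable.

The assignment p = 1, q = 1, r = 4, s = 2, t = 1, u = 1 works:
  constraint 3 holds since s + q = 3.
  constraint 4 holds since t + s = 3.
  constraint 5 holds since s - t = 1.
The rest check out directly.

Satisfiable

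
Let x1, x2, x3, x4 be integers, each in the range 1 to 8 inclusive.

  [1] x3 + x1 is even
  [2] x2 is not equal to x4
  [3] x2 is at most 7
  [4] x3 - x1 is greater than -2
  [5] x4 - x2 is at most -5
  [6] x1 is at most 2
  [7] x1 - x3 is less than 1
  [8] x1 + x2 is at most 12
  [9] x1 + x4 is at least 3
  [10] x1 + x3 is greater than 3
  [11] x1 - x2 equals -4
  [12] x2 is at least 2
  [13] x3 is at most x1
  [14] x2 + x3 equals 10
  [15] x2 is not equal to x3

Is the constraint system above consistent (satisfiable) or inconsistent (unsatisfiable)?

Unsatisfiable

From constraint 3: x2 ≤ 7. From constraints 6 and 13: x3 ≤ x1 ≤ 2. Hence x2 + x3 ≤ 9. But constraint 14 requires x2 + x3 = 10, and 10 > 9. Contradiction.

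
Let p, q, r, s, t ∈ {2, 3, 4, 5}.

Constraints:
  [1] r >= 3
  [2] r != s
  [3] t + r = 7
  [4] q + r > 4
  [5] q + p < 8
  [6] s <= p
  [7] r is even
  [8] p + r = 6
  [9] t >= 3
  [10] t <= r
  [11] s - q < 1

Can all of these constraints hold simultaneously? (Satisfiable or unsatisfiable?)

Satisfiable

Take p = 2, q = 3, r = 4, s = 2, t = 3. Then constraint 3: t + r = 7; constraint 4: q + r = 7; constraint 5: q + p = 5, and every other listed constraint is also met.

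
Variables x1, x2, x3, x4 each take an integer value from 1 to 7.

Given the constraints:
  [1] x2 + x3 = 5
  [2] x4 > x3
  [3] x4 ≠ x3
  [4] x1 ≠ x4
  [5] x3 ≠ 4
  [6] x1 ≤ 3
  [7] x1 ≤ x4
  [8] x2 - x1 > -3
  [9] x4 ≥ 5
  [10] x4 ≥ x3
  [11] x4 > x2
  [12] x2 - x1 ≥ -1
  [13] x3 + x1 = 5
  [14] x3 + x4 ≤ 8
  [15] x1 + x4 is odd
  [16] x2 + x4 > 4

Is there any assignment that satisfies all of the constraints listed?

Try x1 = 2, x2 = 2, x3 = 3, x4 = 5.
Check constraint 1: x2 + x3 = 5; constraint 8: x2 - x1 = 0. The remaining constraints are straightforward to verify.

Satisfiable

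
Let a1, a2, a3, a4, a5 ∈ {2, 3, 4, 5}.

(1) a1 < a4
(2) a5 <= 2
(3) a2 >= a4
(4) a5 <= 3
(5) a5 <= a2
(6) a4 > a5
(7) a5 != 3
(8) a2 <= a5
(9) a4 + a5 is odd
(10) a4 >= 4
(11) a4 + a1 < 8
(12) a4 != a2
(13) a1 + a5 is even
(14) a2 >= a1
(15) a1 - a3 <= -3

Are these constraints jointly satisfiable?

Unsatisfiable

From constraints 3 and 10: a2 ≥ a4 and a4 ≥ 4, so a2 ≥ 4. From constraints 2 and 8: a2 ≤ a5 and a5 ≤ 2, so a2 ≤ 2. But 2 < 4, so no value of a2 works.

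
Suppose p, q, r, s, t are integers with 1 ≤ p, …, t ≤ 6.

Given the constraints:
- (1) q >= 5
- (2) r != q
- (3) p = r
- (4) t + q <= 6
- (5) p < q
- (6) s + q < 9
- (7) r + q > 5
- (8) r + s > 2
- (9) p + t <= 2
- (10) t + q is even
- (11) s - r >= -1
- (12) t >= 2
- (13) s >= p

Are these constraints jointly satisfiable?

From constraint 12: t ≥ 2. From constraint 1: q ≥ 5. Hence t + q ≥ 7. But constraint 4 requires t + q ≤ 6, and 6 < 7. Contradiction.

Unsatisfiable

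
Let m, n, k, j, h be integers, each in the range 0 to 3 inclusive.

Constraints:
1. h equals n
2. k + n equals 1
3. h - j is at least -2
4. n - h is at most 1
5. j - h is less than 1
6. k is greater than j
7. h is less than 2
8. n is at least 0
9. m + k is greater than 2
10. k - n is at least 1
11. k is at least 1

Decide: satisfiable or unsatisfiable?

One satisfying assignment is m = 2, n = 0, k = 1, j = 0, h = 0.
For the less obvious constraints — constraint 2: k + n = 1; constraint 3: h - j = 0; constraint 4: n - h = 0 — and the others hold by inspection.

Satisfiable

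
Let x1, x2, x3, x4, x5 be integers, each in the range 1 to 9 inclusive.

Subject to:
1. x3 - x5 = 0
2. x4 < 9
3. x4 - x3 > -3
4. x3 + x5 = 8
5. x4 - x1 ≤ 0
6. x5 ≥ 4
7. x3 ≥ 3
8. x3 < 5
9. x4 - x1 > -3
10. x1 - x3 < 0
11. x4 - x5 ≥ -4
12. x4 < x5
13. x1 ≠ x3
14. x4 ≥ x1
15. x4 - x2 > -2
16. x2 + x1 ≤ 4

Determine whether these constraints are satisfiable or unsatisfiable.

Setting (x1, x2, x3, x4, x5) = (2, 2, 4, 2, 4) satisfies everything: constraint 1: x3 - x5 = 0; constraint 3: x4 - x3 = -2; constraint 4: x3 + x5 = 8, and the others follow.

Satisfiable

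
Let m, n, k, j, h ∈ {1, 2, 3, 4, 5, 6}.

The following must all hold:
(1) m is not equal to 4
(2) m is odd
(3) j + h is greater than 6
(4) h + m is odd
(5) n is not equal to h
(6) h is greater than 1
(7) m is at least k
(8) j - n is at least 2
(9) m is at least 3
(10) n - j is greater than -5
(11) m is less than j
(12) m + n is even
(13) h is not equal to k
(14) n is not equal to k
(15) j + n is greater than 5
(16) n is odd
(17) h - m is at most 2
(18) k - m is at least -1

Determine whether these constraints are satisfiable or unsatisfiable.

Take m = 3, n = 1, k = 2, j = 5, h = 4. Then constraint 3: j + h = 9; constraint 8: j - n = 4, and every other listed constraint is also met.

Satisfiable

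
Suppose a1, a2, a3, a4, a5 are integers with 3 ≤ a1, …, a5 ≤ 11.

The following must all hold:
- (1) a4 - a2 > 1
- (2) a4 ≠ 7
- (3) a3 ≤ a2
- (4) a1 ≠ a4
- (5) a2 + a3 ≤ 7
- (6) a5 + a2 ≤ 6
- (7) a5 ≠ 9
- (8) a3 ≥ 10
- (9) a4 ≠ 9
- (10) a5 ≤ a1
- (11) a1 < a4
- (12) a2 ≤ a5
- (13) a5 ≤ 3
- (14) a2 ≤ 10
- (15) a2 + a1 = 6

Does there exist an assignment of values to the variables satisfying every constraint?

From constraints 3 and 8: a2 ≥ a3 and a3 ≥ 10, so a2 ≥ 10. From constraints 12 and 13: a2 ≤ a5 and a5 ≤ 3, so a2 ≤ 3. But 3 < 10, so no value of a2 works.

Unsatisfiable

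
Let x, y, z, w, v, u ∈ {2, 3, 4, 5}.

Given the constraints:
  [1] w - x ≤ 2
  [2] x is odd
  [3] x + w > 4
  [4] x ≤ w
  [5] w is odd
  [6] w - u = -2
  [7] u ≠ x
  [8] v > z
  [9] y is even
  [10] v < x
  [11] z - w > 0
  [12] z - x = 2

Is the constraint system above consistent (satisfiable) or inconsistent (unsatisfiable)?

Constraints 4, 8, 10, and 11 give z < v, v < x, x ≤ w, w < z. Chaining: z < v < x ≤ w < z, which forces z < z — impossible.

Unsatisfiable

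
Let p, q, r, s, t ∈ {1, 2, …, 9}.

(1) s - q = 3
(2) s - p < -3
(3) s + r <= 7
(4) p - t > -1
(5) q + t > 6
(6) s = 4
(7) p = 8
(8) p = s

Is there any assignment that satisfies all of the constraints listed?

Constraint 7 fixes p = 8 and constraint 6 fixes s = 4, but constraint 8 requires p = s. Since 8 ≠ 4, contradiction.

Unsatisfiable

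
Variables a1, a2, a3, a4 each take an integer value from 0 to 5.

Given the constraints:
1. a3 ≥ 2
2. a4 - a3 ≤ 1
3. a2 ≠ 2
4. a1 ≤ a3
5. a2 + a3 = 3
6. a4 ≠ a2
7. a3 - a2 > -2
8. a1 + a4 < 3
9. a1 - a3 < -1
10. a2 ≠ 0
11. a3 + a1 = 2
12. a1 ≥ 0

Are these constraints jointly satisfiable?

Satisfiable

Try a1 = 0, a2 = 1, a3 = 2, a4 = 2.
Check constraint 2: a4 - a3 = 0; constraint 5: a2 + a3 = 3; constraint 7: a3 - a2 = 1. The remaining constraints are straightforward to verify.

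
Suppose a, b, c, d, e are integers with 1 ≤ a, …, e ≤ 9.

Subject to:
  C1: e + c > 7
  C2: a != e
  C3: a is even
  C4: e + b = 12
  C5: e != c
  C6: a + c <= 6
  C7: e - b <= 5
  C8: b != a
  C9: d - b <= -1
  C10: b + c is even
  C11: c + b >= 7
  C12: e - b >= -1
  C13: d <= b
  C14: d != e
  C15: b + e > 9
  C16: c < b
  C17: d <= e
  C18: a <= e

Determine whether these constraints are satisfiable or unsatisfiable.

Satisfiable

Try a = 2, b = 5, c = 3, d = 3, e = 7.
Check constraint 1: e + c = 10; constraint 4: e + b = 12. The remaining constraints are straightforward to verify.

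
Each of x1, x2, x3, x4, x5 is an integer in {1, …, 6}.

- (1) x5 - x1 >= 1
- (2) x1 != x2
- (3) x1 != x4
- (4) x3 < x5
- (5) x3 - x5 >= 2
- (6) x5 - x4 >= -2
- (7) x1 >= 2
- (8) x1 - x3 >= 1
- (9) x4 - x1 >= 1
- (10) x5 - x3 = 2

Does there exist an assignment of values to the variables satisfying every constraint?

Unsatisfiable

Constraints 5, 6, 8, and 9 give x4 − x1 ≥ 1, x1 − x3 ≥ 1, x3 − x5 ≥ 2, x5 − x4 ≥ -2.
Adding all 4 inequalities: the left sides telescope to 0, and the right sides sum to 1 + 1 + 2 + (-2) = 2. So 0 ≥ 2, which is false.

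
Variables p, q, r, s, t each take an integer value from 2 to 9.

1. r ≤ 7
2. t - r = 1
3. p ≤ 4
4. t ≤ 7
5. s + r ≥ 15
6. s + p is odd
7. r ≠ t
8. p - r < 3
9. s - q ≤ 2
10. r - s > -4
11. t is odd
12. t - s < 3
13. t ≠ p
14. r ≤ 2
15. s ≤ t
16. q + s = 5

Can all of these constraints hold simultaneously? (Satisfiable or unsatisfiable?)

Unsatisfiable

From constraints 4 and 15: s ≤ t ≤ 7. From constraint 1: r ≤ 7. Hence s + r ≤ 14. But constraint 5 requires s + r ≥ 15, and 15 > 14. Contradiction.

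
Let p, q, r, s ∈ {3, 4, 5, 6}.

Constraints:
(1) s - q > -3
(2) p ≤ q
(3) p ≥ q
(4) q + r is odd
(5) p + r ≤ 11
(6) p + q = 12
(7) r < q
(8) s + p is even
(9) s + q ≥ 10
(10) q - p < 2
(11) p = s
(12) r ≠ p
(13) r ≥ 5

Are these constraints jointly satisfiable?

Satisfiable

Try p = 6, q = 6, r = 5, s = 6.
Check constraint 1: s - q = 0; constraint 5: p + r = 11. The remaining constraints are straightforward to verify.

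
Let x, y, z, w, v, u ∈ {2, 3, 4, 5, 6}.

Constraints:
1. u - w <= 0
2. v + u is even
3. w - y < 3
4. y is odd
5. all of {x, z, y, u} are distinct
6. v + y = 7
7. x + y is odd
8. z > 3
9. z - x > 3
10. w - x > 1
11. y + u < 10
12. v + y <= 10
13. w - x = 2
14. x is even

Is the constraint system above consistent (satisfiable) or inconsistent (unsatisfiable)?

One satisfying assignment is x = 2, y = 3, z = 6, w = 4, v = 4, u = 4.
For the less obvious constraints — constraint 1: u - w = 0; constraint 3: w - y = 1 — and the others hold by inspection.

Satisfiable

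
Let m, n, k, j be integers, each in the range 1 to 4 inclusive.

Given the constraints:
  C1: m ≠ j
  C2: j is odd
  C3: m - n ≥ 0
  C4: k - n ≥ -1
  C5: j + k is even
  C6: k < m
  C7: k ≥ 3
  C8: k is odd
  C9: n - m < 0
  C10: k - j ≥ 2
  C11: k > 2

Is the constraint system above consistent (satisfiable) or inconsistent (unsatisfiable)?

Satisfiable

Setting (m, n, k, j) = (4, 2, 3, 1) satisfies everything: constraint 3: m - n = 2; constraint 4: k - n = 1, and the others follow.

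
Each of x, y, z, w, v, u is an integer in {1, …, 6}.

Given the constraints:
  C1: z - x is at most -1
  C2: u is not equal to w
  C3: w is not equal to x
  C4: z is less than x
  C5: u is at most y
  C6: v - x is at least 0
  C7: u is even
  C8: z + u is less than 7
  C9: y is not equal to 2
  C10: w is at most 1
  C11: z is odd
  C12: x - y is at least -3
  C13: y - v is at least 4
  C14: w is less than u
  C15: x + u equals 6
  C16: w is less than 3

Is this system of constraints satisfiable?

Unsatisfiable

Constraints 6, 12, and 13 give v − x ≥ 0, x − y ≥ -3, y − v ≥ 4.
Adding all 3 inequalities: the left sides telescope to 0, and the right sides sum to 0 + (-3) + 4 = 1. So 0 ≥ 1, which is false.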